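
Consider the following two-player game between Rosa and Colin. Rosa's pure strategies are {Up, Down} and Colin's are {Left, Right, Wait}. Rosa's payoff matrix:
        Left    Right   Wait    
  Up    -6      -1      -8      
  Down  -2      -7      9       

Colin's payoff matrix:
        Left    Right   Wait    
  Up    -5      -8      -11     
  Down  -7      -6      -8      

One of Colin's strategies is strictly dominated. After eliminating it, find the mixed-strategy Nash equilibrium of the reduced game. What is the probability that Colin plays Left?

q = 3/5

Colin's strategy Wait is strictly dominated by Right: -8 > -11 and -6 > -8. Eliminate Wait.
In a mixed equilibrium Rosa is indifferent between Up and Down; this condition fixes q.
  Rosa's payoff to Up: q·(-6) + (1−q)·(-1) = -5q - 1
  Rosa's payoff to Down: q·(-2) + (1−q)·(-7) = 5q - 7
  -5q - 1 = 5q - 7  ⇒  -10q = -6  ⇒  q = 3/5.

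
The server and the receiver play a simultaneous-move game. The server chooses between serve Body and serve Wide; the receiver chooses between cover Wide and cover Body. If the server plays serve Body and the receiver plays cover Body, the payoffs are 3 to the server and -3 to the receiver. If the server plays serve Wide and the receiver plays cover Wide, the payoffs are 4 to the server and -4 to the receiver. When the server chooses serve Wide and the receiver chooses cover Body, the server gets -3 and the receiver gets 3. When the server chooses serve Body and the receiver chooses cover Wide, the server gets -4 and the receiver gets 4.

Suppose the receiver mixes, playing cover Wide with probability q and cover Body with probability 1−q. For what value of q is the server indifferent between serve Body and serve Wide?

q = 3/7

The receiver's mix must leave the server indifferent between serve Body and serve Wide.
  the server's payoff to serve Body: q·(-4) + (1−q)·3 = -7q + 3
  the server's payoff to serve Wide: q·4 + (1−q)·(-3) = 7q - 3
  -7q + 3 = 7q - 3  ⇒  -14q = -6  ⇒  q = 3/7.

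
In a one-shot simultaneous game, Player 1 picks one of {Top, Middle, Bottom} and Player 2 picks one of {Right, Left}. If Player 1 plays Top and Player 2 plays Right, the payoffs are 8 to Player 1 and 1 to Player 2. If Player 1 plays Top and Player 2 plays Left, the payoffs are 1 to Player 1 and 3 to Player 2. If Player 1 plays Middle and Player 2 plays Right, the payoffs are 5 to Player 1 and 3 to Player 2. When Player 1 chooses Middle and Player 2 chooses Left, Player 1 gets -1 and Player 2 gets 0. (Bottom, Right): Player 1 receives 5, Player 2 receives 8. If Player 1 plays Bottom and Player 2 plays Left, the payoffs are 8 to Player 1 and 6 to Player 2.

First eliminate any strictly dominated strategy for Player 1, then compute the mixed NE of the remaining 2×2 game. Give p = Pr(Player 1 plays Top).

p = 1/2

Player 1's strategy Middle is strictly dominated by Top: 8 > 5 and 1 > -1. Eliminate Middle.
In a mixed equilibrium Player 2 is indifferent between Right and Left; this condition fixes p.
  Player 2's expected payoff from Right: p·1 + (1−p)·8 = -7p + 8
  Player 2's expected payoff from Left: p·3 + (1−p)·6 = -3p + 6
  -7p + 8 = -3p + 6  ⇒  -4p = -2  ⇒  p = 1/2.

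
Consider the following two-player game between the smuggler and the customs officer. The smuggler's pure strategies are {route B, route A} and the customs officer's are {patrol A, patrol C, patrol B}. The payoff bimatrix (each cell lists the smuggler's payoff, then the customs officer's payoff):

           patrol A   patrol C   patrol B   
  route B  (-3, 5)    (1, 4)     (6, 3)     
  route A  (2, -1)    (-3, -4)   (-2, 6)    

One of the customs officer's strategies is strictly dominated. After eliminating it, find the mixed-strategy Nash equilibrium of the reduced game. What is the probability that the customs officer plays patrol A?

q = 8/13

The customs officer's strategy patrol C is strictly dominated by patrol A: 5 > 4 and -1 > -4. Eliminate patrol C.
The customs officer's mix must leave the smuggler indifferent between route B and route A.
  the smuggler's payoff to route B: q·(-3) + (1−q)·6 = -9q + 6
  the smuggler's payoff to route A: q·2 + (1−q)·(-2) = 4q - 2
  -9q + 6 = 4q - 2  ⇒  -13q = -8  ⇒  q = 8/13.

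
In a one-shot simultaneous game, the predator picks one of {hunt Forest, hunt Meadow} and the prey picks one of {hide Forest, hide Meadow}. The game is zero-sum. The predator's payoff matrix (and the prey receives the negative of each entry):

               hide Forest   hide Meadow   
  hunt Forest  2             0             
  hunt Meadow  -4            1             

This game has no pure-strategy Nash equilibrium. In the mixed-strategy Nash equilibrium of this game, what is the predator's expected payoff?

2/7

In a mixed equilibrium the predator is indifferent between hunt Forest and hunt Meadow; this condition fixes q.
  the predator's payoff from hunt Forest: q·2 + (1−q)·0 = 2q
  the predator's payoff from hunt Meadow: q·(-4) + (1−q)·1 = -5q + 1
  2q = -5q + 1  ⇒  7q = 1  ⇒  q = 1/7.
At equilibrium the predator is indifferent across rows, so the predator's payoff equals the payoff from hunt Forest: (1/7)·2 + (6/7)·0 = 2/7.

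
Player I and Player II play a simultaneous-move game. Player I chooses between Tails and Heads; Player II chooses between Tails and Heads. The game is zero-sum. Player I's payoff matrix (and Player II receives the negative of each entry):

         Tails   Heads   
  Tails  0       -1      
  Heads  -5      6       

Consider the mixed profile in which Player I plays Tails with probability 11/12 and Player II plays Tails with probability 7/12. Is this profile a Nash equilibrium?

Yes

Check Player II's indifference given Player I's mix p = 11/12:
  payoff from Tails = 5/12; payoff from Heads = 5/12 — equal.
Check Player I's indifference given Player II's mix q = 7/12:
  payoff from Tails = -5/12; payoff from Heads = -5/12 — equal.
Both players are indifferent, so neither can profitably deviate.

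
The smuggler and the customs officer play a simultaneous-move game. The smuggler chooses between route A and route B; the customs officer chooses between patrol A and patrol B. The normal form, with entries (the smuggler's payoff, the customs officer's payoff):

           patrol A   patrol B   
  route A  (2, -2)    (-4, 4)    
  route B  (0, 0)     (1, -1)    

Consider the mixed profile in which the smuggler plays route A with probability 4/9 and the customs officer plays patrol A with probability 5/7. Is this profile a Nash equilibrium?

No

Given the smuggler's mix p = 4/9, the customs officer's payoff from patrol A is -8/9 but from patrol B is 11/9. The customs officer strictly prefers patrol B, so the customs officer would not mix.
So the proposed profile is not a Nash equilibrium.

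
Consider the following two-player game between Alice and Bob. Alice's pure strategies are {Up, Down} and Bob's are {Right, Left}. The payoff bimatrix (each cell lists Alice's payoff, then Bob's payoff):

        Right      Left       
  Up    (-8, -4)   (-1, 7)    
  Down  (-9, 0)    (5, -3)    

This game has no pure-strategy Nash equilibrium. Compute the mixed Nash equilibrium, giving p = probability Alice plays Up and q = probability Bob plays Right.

For Bob to be willing to mix, Bob must be indifferent between Right and Left, which pins down Alice's mix.
  Bob's payoff from Right: p·(-4) + (1−p)·0 = -4p
  Bob's payoff from Left: p·7 + (1−p)·(-3) = 10p - 3
  -4p = 10p - 3  ⇒  -14p = -3  ⇒  p = 3/14.
In a mixed equilibrium Alice is indifferent between Up and Down; this condition fixes q.
  Alice's payoff from Up: q·(-8) + (1−q)·(-1) = -7q - 1
  Alice's payoff from Down: q·(-9) + (1−q)·5 = -14q + 5
  -7q - 1 = -14q + 5  ⇒  7q = 6  ⇒  q = 6/7.

p = 3/14, q = 6/7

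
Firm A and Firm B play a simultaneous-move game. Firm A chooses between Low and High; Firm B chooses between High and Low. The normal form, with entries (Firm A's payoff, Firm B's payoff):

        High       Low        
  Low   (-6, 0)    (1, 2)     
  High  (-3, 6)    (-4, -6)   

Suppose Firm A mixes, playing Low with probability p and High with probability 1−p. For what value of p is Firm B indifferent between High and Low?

In a mixed equilibrium Firm B is indifferent between High and Low; this condition fixes p.
  Firm B's payoff from High: p·0 + (1−p)·6 = -6p + 6
  Firm B's payoff from Low: p·2 + (1−p)·(-6) = 8p - 6
  -6p + 6 = 8p - 6  ⇒  -14p = -12  ⇒  p = 6/7.

p = 6/7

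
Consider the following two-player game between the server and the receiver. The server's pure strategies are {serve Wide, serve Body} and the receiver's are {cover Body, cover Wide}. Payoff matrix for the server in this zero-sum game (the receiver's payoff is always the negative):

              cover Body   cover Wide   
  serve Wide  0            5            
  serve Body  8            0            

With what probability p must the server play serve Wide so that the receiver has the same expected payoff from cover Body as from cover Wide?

The server's mix must leave the receiver indifferent between cover Body and cover Wide.
  the receiver's payoff from cover Body: p·0 + (1−p)·(-8) = 8p - 8
  the receiver's payoff from cover Wide: p·(-5) + (1−p)·0 = -5p
  8p - 8 = -5p  ⇒  13p = 8  ⇒  p = 8/13.

p = 8/13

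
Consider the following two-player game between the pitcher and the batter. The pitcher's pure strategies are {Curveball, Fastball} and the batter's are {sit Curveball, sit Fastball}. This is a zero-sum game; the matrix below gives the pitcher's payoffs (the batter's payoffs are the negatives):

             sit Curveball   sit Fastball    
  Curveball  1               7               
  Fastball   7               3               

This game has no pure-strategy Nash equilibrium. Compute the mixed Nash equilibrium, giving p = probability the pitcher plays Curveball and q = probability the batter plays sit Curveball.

p = 2/5, q = 2/5

The pitcher's mix must leave the batter indifferent between sit Curveball and sit Fastball.
  the batter's expected payoff from sit Curveball: p·(-1) + (1−p)·(-7) = 6p - 7
  the batter's expected payoff from sit Fastball: p·(-7) + (1−p)·(-3) = -4p - 3
  6p - 7 = -4p - 3  ⇒  10p = 4  ⇒  p = 2/5.
Set the pitcher's expected payoff from Curveball equal to that from Fastball:
  the pitcher's expected payoff from Curveball: q·1 + (1−q)·7 = -6q + 7
  the pitcher's expected payoff from Fastball: q·7 + (1−q)·3 = 4q + 3
  -6q + 7 = 4q + 3  ⇒  -10q = -4  ⇒  q = 2/5.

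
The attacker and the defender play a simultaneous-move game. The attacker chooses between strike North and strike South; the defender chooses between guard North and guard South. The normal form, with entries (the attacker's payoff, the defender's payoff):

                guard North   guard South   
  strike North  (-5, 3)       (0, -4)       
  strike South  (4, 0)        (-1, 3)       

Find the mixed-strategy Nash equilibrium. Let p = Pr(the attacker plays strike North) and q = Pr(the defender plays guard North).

The defender's indifference between guard North and guard South determines the attacker's mixing probability p:
  the defender's payoff from guard North: p·3 + (1−p)·0 = 3p
  the defender's payoff from guard South: p·(-4) + (1−p)·3 = -7p + 3
  3p = -7p + 3  ⇒  10p = 3  ⇒  p = 3/10.
In a mixed equilibrium the attacker is indifferent between strike North and strike South; this condition fixes q.
  the attacker's payoff to strike North: q·(-5) + (1−q)·0 = -5q
  the attacker's payoff to strike South: q·4 + (1−q)·(-1) = 5q - 1
  -5q = 5q - 1  ⇒  -10q = -1  ⇒  q = 1/10.

p = 3/10, q = 1/10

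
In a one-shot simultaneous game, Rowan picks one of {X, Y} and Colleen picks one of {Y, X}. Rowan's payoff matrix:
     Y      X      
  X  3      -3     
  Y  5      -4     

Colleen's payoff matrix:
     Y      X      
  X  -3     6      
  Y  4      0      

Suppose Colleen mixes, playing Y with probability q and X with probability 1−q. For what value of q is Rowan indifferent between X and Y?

Rowan's indifference between X and Y determines Colleen's mixing probability q:
  Rowan's payoff to X: q·3 + (1−q)·(-3) = 6q - 3
  Rowan's payoff to Y: q·5 + (1−q)·(-4) = 9q - 4
  6q - 3 = 9q - 4  ⇒  -3q = -1  ⇒  q = 1/3.

q = 1/3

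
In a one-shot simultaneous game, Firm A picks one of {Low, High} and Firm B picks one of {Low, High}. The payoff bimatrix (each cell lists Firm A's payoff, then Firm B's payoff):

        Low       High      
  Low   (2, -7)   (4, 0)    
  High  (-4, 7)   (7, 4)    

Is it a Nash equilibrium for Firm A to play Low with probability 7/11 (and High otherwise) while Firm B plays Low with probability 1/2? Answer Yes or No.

Given Firm A's mix p = 7/11, Firm B's payoff from Low is -21/11 but from High is 16/11. Firm B strictly prefers High, so Firm B would not mix.
So the proposed profile is not a Nash equilibrium.

No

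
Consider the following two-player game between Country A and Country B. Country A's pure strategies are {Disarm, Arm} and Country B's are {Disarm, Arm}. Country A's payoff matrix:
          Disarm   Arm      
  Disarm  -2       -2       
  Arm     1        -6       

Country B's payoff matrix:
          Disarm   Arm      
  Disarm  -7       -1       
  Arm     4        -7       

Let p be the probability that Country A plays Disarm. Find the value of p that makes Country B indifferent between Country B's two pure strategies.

p = 11/17

Country A's mix must leave Country B indifferent between Disarm and Arm.
  Country B's payoff to Disarm: p·(-7) + (1−p)·4 = -11p + 4
  Country B's payoff to Arm: p·(-1) + (1−p)·(-7) = 6p - 7
  -11p + 4 = 6p - 7  ⇒  -17p = -11  ⇒  p = 11/17.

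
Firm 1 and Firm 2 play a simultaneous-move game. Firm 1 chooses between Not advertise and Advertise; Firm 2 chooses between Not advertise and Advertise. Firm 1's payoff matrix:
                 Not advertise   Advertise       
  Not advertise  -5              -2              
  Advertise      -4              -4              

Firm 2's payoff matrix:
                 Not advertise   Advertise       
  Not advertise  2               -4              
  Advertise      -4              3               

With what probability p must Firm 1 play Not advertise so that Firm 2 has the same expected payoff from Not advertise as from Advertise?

p = 7/13

Firm 1's mix must leave Firm 2 indifferent between Not advertise and Advertise.
  Firm 2's payoff from Not advertise: p·2 + (1−p)·(-4) = 6p - 4
  Firm 2's payoff from Advertise: p·(-4) + (1−p)·3 = -7p + 3
  6p - 4 = -7p + 3  ⇒  13p = 7  ⇒  p = 7/13.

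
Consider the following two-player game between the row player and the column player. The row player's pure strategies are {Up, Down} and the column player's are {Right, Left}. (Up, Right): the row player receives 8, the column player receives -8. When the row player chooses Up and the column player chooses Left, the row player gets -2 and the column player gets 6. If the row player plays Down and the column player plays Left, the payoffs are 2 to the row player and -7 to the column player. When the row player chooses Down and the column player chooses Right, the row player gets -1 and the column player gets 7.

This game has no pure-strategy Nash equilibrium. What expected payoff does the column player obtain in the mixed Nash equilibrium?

-1/2

The row player's mix must leave the column player indifferent between Right and Left.
  the column player's payoff from Right: p·(-8) + (1−p)·7 = -15p + 7
  the column player's payoff from Left: p·6 + (1−p)·(-7) = 13p - 7
  -15p + 7 = 13p - 7  ⇒  -28p = -14  ⇒  p = 1/2.
At equilibrium the column player is indifferent across columns, so the column player's payoff equals the payoff from Right: (1/2)·(-8) + (1/2)·7 = -1/2.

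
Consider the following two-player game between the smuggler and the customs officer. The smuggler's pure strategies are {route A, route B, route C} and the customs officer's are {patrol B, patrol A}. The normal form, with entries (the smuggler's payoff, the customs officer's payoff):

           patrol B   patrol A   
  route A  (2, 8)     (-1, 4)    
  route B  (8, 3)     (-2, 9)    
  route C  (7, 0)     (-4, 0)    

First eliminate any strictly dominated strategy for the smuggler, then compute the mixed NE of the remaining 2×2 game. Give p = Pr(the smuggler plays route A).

p = 3/5

The smuggler's strategy route C is strictly dominated by route B: 8 > 7 and -2 > -4. Eliminate route C.
For the customs officer to be willing to mix, the customs officer must be indifferent between patrol B and patrol A, which pins down the smuggler's mix.
  the customs officer's payoff to patrol B: p·8 + (1−p)·3 = 5p + 3
  the customs officer's payoff to patrol A: p·4 + (1−p)·9 = -5p + 9
  5p + 3 = -5p + 9  ⇒  10p = 6  ⇒  p = 3/5.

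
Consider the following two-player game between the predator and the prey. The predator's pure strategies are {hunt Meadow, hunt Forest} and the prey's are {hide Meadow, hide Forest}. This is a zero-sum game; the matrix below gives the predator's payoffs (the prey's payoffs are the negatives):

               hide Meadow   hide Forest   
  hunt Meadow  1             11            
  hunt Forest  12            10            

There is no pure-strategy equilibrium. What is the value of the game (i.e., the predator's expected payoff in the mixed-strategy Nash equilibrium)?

For the predator to be willing to mix, the predator must be indifferent between hunt Meadow and hunt Forest, which pins down the prey's mix.
  the predator's payoff to hunt Meadow: q·1 + (1−q)·11 = -10q + 11
  the predator's payoff to hunt Forest: q·12 + (1−q)·10 = 2q + 10
  -10q + 11 = 2q + 10  ⇒  -12q = -1  ⇒  q = 1/12.
The value is the predator's expected payoff against this mix (using hunt Meadow): (1/12)·1 + (11/12)·11 = 61/6.

v = 61/6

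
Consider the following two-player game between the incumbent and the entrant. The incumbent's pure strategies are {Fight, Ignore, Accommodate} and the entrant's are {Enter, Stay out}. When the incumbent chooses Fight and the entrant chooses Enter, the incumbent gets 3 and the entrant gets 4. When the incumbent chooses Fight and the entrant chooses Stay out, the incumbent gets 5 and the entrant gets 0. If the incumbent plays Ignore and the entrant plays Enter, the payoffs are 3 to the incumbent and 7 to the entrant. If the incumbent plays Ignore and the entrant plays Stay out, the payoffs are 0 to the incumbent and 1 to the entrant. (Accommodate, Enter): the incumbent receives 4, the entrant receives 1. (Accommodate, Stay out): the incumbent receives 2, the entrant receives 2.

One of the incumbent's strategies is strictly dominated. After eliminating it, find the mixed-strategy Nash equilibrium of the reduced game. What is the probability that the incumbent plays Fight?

p = 1/5

The incumbent's strategy Ignore is strictly dominated by Accommodate: 4 > 3 and 2 > 0. Eliminate Ignore.
In a mixed equilibrium the entrant is indifferent between Enter and Stay out; this condition fixes p.
  the entrant's expected payoff from Enter: p·4 + (1−p)·1 = 3p + 1
  the entrant's expected payoff from Stay out: p·0 + (1−p)·2 = -2p + 2
  3p + 1 = -2p + 2  ⇒  5p = 1  ⇒  p = 1/5.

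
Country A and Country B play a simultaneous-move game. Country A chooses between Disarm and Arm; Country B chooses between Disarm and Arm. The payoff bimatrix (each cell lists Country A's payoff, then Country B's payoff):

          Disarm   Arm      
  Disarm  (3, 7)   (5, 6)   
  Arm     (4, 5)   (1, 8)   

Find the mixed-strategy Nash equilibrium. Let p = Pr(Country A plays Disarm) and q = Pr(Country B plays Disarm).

p = 3/4, q = 4/5

In a mixed equilibrium Country B is indifferent between Disarm and Arm; this condition fixes p.
  Country B's expected payoff from Disarm: p·7 + (1−p)·5 = 2p + 5
  Country B's expected payoff from Arm: p·6 + (1−p)·8 = -2p + 8
  2p + 5 = -2p + 8  ⇒  4p = 3  ⇒  p = 3/4.
Set Country A's expected payoff from Disarm equal to that from Arm:
  Country A's payoff from Disarm: q·3 + (1−q)·5 = -2q + 5
  Country A's payoff from Arm: q·4 + (1−q)·1 = 3q + 1
  -2q + 5 = 3q + 1  ⇒  -5q = -4  ⇒  q = 4/5.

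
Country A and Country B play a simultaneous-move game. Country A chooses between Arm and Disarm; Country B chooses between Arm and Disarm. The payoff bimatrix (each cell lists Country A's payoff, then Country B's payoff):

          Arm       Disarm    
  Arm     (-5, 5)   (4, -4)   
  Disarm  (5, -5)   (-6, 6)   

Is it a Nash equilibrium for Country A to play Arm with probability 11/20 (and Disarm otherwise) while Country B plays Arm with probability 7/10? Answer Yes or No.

No

Given Country B's mix q = 7/10, Country A's payoff from Arm is -23/10 but from Disarm is 17/10. Country A strictly prefers Disarm, so Country A would not mix.
So the proposed profile is not a Nash equilibrium.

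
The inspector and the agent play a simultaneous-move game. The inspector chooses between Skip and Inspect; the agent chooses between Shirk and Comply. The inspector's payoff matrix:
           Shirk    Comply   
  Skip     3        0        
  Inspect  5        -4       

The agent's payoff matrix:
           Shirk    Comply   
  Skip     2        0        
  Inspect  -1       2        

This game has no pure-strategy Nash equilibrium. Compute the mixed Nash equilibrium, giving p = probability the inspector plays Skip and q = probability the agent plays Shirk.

The agent's indifference between Shirk and Comply determines the inspector's mixing probability p:
  the agent's expected payoff from Shirk: p·2 + (1−p)·(-1) = 3p - 1
  the agent's expected payoff from Comply: p·0 + (1−p)·2 = -2p + 2
  3p - 1 = -2p + 2  ⇒  5p = 3  ⇒  p = 3/5.
The inspector's indifference between Skip and Inspect determines the agent's mixing probability q:
  the inspector's expected payoff from Skip: q·3 + (1−q)·0 = 3q
  the inspector's expected payoff from Inspect: q·5 + (1−q)·(-4) = 9q - 4
  3q = 9q - 4  ⇒  -6q = -4  ⇒  q = 2/3.

p = 3/5, q = 2/3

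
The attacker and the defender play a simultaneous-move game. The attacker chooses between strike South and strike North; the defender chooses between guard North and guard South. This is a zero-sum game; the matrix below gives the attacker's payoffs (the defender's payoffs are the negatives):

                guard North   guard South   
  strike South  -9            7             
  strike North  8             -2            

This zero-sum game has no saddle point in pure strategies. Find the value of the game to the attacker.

v = 19/13

The attacker's indifference between strike South and strike North determines the defender's mixing probability q:
  the attacker's payoff to strike South: q·(-9) + (1−q)·7 = -16q + 7
  the attacker's payoff to strike North: q·8 + (1−q)·(-2) = 10q - 2
  -16q + 7 = 10q - 2  ⇒  -26q = -9  ⇒  q = 9/26.
The value is the attacker's expected payoff against this mix (using strike South): (9/26)·(-9) + (17/26)·7 = 19/13.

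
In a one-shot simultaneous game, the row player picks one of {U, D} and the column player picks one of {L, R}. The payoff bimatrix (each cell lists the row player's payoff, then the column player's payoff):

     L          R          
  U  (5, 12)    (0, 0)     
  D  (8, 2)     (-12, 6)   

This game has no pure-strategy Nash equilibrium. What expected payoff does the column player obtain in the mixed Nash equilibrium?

The column player's indifference between L and R determines the row player's mixing probability p:
  the column player's payoff from L: p·12 + (1−p)·2 = 10p + 2
  the column player's payoff from R: p·0 + (1−p)·6 = -6p + 6
  10p + 2 = -6p + 6  ⇒  16p = 4  ⇒  p = 1/4.
At equilibrium the column player is indifferent across columns, so the column player's payoff equals the payoff from L: (1/4)·12 + (3/4)·2 = 9/2.

9/2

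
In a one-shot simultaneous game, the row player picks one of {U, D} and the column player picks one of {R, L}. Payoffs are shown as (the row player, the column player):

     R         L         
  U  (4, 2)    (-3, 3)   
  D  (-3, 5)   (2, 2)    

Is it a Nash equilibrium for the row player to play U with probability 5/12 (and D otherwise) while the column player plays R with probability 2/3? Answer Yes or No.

Given the row player's mix p = 5/12, the column player's payoff from R is 15/4 but from L is 29/12. The column player strictly prefers R, so the column player would not mix.
So the proposed profile is not a Nash equilibrium.

No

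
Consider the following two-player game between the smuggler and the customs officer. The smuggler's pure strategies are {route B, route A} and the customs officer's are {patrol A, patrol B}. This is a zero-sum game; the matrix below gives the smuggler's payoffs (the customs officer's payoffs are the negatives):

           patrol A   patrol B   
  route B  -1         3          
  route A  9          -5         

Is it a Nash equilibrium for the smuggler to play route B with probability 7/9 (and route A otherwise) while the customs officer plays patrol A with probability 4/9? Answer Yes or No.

Check the customs officer's indifference given the smuggler's mix p = 7/9:
  payoff from patrol A = -11/9; payoff from patrol B = -11/9 — equal.
Check the smuggler's indifference given the customs officer's mix q = 4/9:
  payoff from route B = 11/9; payoff from route A = 11/9 — equal.
Both players are indifferent, so neither can profitably deviate.

Yes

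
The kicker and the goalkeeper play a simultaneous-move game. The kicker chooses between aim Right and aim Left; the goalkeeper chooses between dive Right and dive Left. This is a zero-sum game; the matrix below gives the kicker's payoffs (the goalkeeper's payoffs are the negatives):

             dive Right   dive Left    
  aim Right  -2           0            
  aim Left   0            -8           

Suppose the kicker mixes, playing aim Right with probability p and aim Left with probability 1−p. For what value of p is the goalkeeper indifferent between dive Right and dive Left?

p = 4/5

In a mixed equilibrium the goalkeeper is indifferent between dive Right and dive Left; this condition fixes p.
  the goalkeeper's expected payoff from dive Right: p·2 + (1−p)·0 = 2p
  the goalkeeper's expected payoff from dive Left: p·0 + (1−p)·8 = -8p + 8
  2p = -8p + 8  ⇒  10p = 8  ⇒  p = 4/5.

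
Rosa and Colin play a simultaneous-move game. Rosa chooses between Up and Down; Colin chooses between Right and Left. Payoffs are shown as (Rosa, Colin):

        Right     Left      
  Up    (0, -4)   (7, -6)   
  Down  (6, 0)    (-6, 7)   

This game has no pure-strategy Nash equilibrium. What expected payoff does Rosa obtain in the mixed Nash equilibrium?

42/19

Set Rosa's expected payoff from Up equal to that from Down:
  Rosa's payoff to Up: q·0 + (1−q)·7 = -7q + 7
  Rosa's payoff to Down: q·6 + (1−q)·(-6) = 12q - 6
  -7q + 7 = 12q - 6  ⇒  -19q = -13  ⇒  q = 13/19.
At equilibrium Rosa is indifferent across rows, so Rosa's payoff equals the payoff from Up: (13/19)·0 + (6/19)·7 = 42/19.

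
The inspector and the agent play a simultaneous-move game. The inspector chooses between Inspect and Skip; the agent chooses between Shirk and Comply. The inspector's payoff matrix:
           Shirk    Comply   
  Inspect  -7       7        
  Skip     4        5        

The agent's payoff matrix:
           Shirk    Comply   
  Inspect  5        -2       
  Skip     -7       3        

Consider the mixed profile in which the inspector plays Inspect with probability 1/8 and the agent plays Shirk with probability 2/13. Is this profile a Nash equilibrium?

Given the inspector's mix p = 1/8, the agent's payoff from Shirk is -11/2 but from Comply is 19/8. The agent strictly prefers Comply, so the agent would not mix.
So the proposed profile is not a Nash equilibrium.

No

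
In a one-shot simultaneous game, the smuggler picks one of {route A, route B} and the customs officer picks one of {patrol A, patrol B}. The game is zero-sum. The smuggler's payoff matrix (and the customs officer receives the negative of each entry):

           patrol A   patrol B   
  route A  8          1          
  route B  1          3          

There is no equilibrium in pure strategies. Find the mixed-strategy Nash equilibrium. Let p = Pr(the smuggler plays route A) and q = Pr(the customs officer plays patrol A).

p = 2/9, q = 2/9

The customs officer's indifference between patrol A and patrol B determines the smuggler's mixing probability p:
  the customs officer's payoff from patrol A: p·(-8) + (1−p)·(-1) = -7p - 1
  the customs officer's payoff from patrol B: p·(-1) + (1−p)·(-3) = 2p - 3
  -7p - 1 = 2p - 3  ⇒  -9p = -2  ⇒  p = 2/9.
The smuggler's indifference between route A and route B determines the customs officer's mixing probability q:
  the smuggler's payoff from route A: q·8 + (1−q)·1 = 7q + 1
  the smuggler's payoff from route B: q·1 + (1−q)·3 = -2q + 3
  7q + 1 = -2q + 3  ⇒  9q = 2  ⇒  q = 2/9.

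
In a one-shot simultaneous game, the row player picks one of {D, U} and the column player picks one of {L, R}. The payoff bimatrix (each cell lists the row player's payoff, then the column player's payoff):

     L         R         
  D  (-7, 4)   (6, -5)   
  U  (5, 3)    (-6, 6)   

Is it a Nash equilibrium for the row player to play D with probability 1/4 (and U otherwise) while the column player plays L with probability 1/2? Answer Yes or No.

Check the column player's indifference given the row player's mix p = 1/4:
  payoff from L = 13/4; payoff from R = 13/4 — equal.
Check the row player's indifference given the column player's mix q = 1/2:
  payoff from D = -1/2; payoff from U = -1/2 — equal.
Both players are indifferent, so neither can profitably deviate.

Yes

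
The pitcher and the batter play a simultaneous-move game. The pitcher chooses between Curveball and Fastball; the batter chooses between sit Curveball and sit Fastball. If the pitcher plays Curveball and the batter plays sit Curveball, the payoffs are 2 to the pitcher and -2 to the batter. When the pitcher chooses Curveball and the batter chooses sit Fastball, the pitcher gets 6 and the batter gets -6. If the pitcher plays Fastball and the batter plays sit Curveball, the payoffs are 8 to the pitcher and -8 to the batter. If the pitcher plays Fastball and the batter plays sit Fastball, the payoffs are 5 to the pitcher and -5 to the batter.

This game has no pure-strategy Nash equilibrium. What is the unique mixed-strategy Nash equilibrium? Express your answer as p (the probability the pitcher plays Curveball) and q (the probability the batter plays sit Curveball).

The batter's indifference between sit Curveball and sit Fastball determines the pitcher's mixing probability p:
  the batter's payoff from sit Curveball: p·(-2) + (1−p)·(-8) = 6p - 8
  the batter's payoff from sit Fastball: p·(-6) + (1−p)·(-5) = -p - 5
  6p - 8 = -p - 5  ⇒  7p = 3  ⇒  p = 3/7.
The pitcher's indifference between Curveball and Fastball determines the batter's mixing probability q:
  the pitcher's expected payoff from Curveball: q·2 + (1−q)·6 = -4q + 6
  the pitcher's expected payoff from Fastball: q·8 + (1−q)·5 = 3q + 5
  -4q + 6 = 3q + 5  ⇒  -7q = -1  ⇒  q = 1/7.

p = 3/7, q = 1/7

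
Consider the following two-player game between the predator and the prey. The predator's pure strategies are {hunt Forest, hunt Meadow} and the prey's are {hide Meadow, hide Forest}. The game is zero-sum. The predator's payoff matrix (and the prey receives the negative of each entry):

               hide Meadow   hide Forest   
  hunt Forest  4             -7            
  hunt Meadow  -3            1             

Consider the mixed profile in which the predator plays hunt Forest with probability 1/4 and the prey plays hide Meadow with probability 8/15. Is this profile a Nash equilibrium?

Given the predator's mix p = 1/4, the prey's payoff from hide Meadow is 5/4 but from hide Forest is 1. The prey strictly prefers hide Meadow, so the prey would not mix.
So the proposed profile is not a Nash equilibrium.

No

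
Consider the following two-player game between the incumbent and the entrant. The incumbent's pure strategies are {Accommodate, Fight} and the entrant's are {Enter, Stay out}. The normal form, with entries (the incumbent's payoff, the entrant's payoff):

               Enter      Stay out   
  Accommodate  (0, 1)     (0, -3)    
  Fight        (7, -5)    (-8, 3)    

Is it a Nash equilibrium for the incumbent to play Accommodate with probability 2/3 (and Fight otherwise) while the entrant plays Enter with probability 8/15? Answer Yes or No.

Yes

Check the entrant's indifference given the incumbent's mix p = 2/3:
  payoff from Enter = -1; payoff from Stay out = -1 — equal.
Check the incumbent's indifference given the entrant's mix q = 8/15:
  payoff from Accommodate = 0; payoff from Fight = 0 — equal.
Both players are indifferent, so neither can profitably deviate.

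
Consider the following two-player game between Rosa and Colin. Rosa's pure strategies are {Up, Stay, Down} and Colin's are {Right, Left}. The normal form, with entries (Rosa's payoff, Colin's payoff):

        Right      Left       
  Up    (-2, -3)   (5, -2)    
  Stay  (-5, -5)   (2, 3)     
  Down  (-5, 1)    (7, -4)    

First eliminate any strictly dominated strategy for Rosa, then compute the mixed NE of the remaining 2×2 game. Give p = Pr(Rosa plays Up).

p = 5/6

Rosa's strategy Stay is strictly dominated by Up: -2 > -5 and 5 > 2. Eliminate Stay.
Colin's indifference between Right and Left determines Rosa's mixing probability p:
  Colin's payoff to Right: p·(-3) + (1−p)·1 = -4p + 1
  Colin's payoff to Left: p·(-2) + (1−p)·(-4) = 2p - 4
  -4p + 1 = 2p - 4  ⇒  -6p = -5  ⇒  p = 5/6.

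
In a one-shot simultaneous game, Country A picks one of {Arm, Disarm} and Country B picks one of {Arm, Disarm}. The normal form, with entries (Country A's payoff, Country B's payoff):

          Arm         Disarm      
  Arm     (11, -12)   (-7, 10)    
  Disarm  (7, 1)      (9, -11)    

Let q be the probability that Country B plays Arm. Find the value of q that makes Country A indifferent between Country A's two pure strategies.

Set Country A's expected payoff from Arm equal to that from Disarm:
  Country A's payoff from Arm: q·11 + (1−q)·(-7) = 18q - 7
  Country A's payoff from Disarm: q·7 + (1−q)·9 = -2q + 9
  18q - 7 = -2q + 9  ⇒  20q = 16  ⇒  q = 4/5.

q = 4/5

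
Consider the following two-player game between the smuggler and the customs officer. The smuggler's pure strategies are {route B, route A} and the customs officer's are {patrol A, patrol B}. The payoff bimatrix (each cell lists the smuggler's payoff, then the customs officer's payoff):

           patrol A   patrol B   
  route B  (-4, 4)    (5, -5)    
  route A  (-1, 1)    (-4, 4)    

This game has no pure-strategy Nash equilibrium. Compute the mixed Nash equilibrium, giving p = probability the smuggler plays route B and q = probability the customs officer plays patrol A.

Set the customs officer's expected payoff from patrol A equal to that from patrol B:
  the customs officer's expected payoff from patrol A: p·4 + (1−p)·1 = 3p + 1
  the customs officer's expected payoff from patrol B: p·(-5) + (1−p)·4 = -9p + 4
  3p + 1 = -9p + 4  ⇒  12p = 3  ⇒  p = 1/4.
Set the smuggler's expected payoff from route B equal to that from route A:
  the smuggler's payoff from route B: q·(-4) + (1−q)·5 = -9q + 5
  the smuggler's payoff from route A: q·(-1) + (1−q)·(-4) = 3q - 4
  -9q + 5 = 3q - 4  ⇒  -12q = -9  ⇒  q = 3/4.

p = 1/4, q = 3/4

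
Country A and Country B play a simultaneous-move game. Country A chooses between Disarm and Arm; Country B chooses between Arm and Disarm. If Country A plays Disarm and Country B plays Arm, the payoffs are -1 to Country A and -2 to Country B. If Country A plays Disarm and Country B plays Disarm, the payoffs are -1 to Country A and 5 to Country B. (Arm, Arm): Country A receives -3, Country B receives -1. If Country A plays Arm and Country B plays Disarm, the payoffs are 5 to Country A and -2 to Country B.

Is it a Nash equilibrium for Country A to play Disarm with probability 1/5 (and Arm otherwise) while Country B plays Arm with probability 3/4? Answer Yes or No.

Given Country A's mix p = 1/5, Country B's payoff from Arm is -6/5 but from Disarm is -3/5. Country B strictly prefers Disarm, so Country B would not mix.
So the proposed profile is not a Nash equilibrium.

No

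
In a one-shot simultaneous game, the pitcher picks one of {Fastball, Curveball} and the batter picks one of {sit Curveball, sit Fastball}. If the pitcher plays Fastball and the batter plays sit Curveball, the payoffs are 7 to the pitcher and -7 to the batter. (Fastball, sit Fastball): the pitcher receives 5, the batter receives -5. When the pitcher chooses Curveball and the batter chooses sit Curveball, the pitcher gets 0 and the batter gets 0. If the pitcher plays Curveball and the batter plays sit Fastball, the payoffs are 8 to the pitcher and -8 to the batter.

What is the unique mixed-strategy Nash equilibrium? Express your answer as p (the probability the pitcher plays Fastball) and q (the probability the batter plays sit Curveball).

The pitcher's mix must leave the batter indifferent between sit Curveball and sit Fastball.
  the batter's payoff to sit Curveball: p·(-7) + (1−p)·0 = -7p
  the batter's payoff to sit Fastball: p·(-5) + (1−p)·(-8) = 3p - 8
  -7p = 3p - 8  ⇒  -10p = -8  ⇒  p = 4/5.
For the pitcher to be willing to mix, the pitcher must be indifferent between Fastball and Curveball, which pins down the batter's mix.
  the pitcher's expected payoff from Fastball: q·7 + (1−q)·5 = 2q + 5
  the pitcher's expected payoff from Curveball: q·0 + (1−q)·8 = -8q + 8
  2q + 5 = -8q + 8  ⇒  10q = 3  ⇒  q = 3/10.

p = 4/5, q = 3/10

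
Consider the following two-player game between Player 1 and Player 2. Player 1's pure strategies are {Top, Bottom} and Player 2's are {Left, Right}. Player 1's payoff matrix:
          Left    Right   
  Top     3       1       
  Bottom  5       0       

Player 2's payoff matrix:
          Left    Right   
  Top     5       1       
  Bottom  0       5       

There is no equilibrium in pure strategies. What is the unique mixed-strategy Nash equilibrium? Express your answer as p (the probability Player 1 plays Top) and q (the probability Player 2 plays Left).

p = 5/9, q = 1/3

For Player 2 to be willing to mix, Player 2 must be indifferent between Left and Right, which pins down Player 1's mix.
  Player 2's payoff from Left: p·5 + (1−p)·0 = 5p
  Player 2's payoff from Right: p·1 + (1−p)·5 = -4p + 5
  5p = -4p + 5  ⇒  9p = 5  ⇒  p = 5/9.
For Player 1 to be willing to mix, Player 1 must be indifferent between Top and Bottom, which pins down Player 2's mix.
  Player 1's expected payoff from Top: q·3 + (1−q)·1 = 2q + 1
  Player 1's expected payoff from Bottom: q·5 + (1−q)·0 = 5q
  2q + 1 = 5q  ⇒  -3q = -1  ⇒  q = 1/3.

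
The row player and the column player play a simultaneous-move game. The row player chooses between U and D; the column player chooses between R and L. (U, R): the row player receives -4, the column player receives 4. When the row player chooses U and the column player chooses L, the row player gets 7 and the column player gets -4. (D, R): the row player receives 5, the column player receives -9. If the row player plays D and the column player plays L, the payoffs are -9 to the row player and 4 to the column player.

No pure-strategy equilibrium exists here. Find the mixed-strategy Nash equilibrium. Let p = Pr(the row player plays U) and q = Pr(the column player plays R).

For the column player to be willing to mix, the column player must be indifferent between R and L, which pins down the row player's mix.
  the column player's payoff from R: p·4 + (1−p)·(-9) = 13p - 9
  the column player's payoff from L: p·(-4) + (1−p)·4 = -8p + 4
  13p - 9 = -8p + 4  ⇒  21p = 13  ⇒  p = 13/21.
The column player's mix must leave the row player indifferent between U and D.
  the row player's expected payoff from U: q·(-4) + (1−q)·7 = -11q + 7
  the row player's expected payoff from D: q·5 + (1−q)·(-9) = 14q - 9
  -11q + 7 = 14q - 9  ⇒  -25q = -16  ⇒  q = 16/25.

p = 13/21, q = 16/25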